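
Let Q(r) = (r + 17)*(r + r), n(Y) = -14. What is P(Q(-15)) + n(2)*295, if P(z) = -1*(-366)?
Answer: -3764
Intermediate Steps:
Q(r) = 2*r*(17 + r) (Q(r) = (17 + r)*(2*r) = 2*r*(17 + r))
P(z) = 366
P(Q(-15)) + n(2)*295 = 366 - 14*295 = 366 - 4130 = -3764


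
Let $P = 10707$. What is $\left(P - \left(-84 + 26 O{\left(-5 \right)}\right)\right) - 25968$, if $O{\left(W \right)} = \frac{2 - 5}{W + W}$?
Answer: $- \frac{75924}{5} \approx -15185.0$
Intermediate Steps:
$O{\left(W \right)} = - \frac{3}{2 W}$
$\left(P - \left(-84 + 26 O{\left(-5 \right)}\right)\right) - 25968 = \left(10707 + \left(84 - 26 \left(- \frac{3}{2 \left(-5\right)}\right)\right)\right) - 25968 = \left(10707 + \left(84 - 26 \left(\left(- \frac{3}{2}\right) \left(- \frac{1}{5}\right)\right)\right)\right) - 25968 = \left(10707 + \left(84 - \frac{39}{5}\right)\right) - 25968 = \left(10707 + \frac{381}{5}\right) - 25968 = \frac{53916}{5} - 25968 = - \frac{75924}{5}$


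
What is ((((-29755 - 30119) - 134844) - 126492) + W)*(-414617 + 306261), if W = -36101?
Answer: 38716790716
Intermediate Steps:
((((-29755 - 30119) - 134844) - 126492) + W)*(-414617 + 306261) = ((((-29755 - 30119) - 134844) - 126492) - 36101)*(-414617 + 306261) = (((-59874 - 134844) - 126492) - 36101)*(-108356) = ((-194718 - 126492) - 36101)*(-108356) = (-321210 - 36101)*(-108356) = -357311*(-108356) = 38716790716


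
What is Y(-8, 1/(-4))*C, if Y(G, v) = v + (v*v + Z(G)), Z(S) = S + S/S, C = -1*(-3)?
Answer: -345/16 ≈ -21.563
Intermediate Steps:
C = 3
Z(S) = 1 + S (Z(S) = S + 1 = 1 + S)
Y(G, v) = 1 + G + v + v² (Y(G, v) = v + (v*v + (1 + G)) = v + (v² + (1 + G)) = v + (1 + G + v²) = 1 + G + v + v²)
Y(-8, 1/(-4))*C = (1 - 8 + 1/(-4) + (1/(-4))²)*3 = (1 - 8 + 1*(-¼) + (1*(-¼))²)*3 = (1 - 8 - ¼ + (-¼)²)*3 = (1 - 8 - ¼ + 1/16)*3 = -115/16*3 = -345/16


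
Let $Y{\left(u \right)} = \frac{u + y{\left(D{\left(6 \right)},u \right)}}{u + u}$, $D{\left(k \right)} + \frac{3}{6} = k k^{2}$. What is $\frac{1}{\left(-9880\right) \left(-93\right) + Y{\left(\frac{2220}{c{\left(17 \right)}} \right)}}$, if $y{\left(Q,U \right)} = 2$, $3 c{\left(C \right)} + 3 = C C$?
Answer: $\frac{1665}{1529869504} \approx 1.0883 \cdot 10^{-6}$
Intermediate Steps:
$D{\left(k \right)} = - \frac{1}{2} + k^{3}$ ($D{\left(k \right)} = - \frac{1}{2} + k k^{2} = - \frac{1}{2} + k^{3}$)
$c{\left(C \right)} = -1 + \frac{C^{2}}{3}$ ($c{\left(C \right)} = -1 + \frac{C C}{3} = -1 + \frac{C^{2}}{3}$)
$Y{\left(u \right)} = \frac{2 + u}{2 u}$ ($Y{\left(u \right)} = \frac{u + 2}{u + u} = \frac{2 + u}{2 u}$)
$\frac{1}{\left(-9880\right) \left(-93\right) + Y{\left(\frac{2220}{c{\left(17 \right)}} \right)}} = \frac{1}{\left(-9880\right) \left(-93\right) + \frac{2 + \frac{2220}{-1 + \frac{17^{2}}{3}}}{2 \frac{2220}{-1 + \frac{17^{2}}{3}}}} = \frac{1}{918840 + \frac{2 + \frac{2220}{-1 + \frac{1}{3} \cdot 289}}{2 \frac{2220}{-1 + \frac{1}{3} \cdot 289}}} = \frac{1}{918840 + \frac{2 + \frac{2220}{-1 + \frac{289}{3}}}{2 \frac{2220}{-1 + \frac{289}{3}}}} = \frac{1}{918840 + \frac{2 + \frac{2220}{\frac{286}{3}}}{2 \frac{2220}{\frac{286}{3}}}} = \frac{1}{918840 + \frac{2 + 2220 \cdot \frac{3}{286}}{2 \cdot 2220 \cdot \frac{3}{286}}} = \frac{1}{918840 + \frac{2 + \frac{3330}{143}}{2 \cdot \frac{3330}{143}}} = \frac{1}{918840 + \frac{1}{2} \cdot \frac{143}{3330} \cdot \frac{3616}{143}} = \frac{1}{918840 + \frac{904}{1665}} = \frac{1}{\frac{1529869504}{1665}} = \frac{1665}{1529869504}$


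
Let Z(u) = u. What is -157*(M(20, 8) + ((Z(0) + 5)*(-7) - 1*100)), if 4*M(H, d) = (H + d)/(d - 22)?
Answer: 42547/2 ≈ 21274.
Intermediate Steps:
M(H, d) = (H + d)/(4*(-22 + d)) (M(H, d) = ((H + d)/(d - 22))/4 = ((H + d)/(-22 + d))/4 = (H + d)/(4*(-22 + d)))
-157*(M(20, 8) + ((Z(0) + 5)*(-7) - 1*100)) = -157*((20 + 8)/(4*(-22 + 8)) + ((0 + 5)*(-7) - 1*100)) = -157*((1/4)*28/(-14) + (5*(-7) - 100)) = -157*((1/4)*(-1/14)*28 + (-35 - 100)) = -157*(-1/2 - 135) = -157*(-271/2) = 42547/2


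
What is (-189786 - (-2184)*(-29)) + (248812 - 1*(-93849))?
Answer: 89539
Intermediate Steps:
(-189786 - (-2184)*(-29)) + (248812 - 1*(-93849)) = (-189786 - 1*63336) + (248812 + 93849) = (-189786 - 63336) + 342661 = -253122 + 342661 = 89539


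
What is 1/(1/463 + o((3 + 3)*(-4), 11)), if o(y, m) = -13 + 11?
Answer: -463/925 ≈ -0.50054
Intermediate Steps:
o(y, m) = -2
1/(1/463 + o((3 + 3)*(-4), 11)) = 1/(1/463 - 2) = 1/(-925/463) = -463/925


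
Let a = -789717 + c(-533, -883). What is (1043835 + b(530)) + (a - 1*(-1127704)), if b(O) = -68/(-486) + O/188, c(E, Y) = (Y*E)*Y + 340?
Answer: -9460975309559/22842 ≈ -4.1419e+8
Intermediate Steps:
c(E, Y) = 340 + E*Y**2 (c(E, Y) = (E*Y)*Y + 340 = E*Y**2 + 340 = 340 + E*Y**2)
a = -416363614 (a = -789717 + (340 - 533*(-883)**2) = -789717 + (340 - 533*779689) = -789717 + (340 - 415574237) = -789717 - 415573897 = -416363614)
b(O) = 34/243 + O/188 (b(O) = -68*(-1/486) + O*(1/188) = 34/243 + O/188)
(1043835 + b(530)) + (a - 1*(-1127704)) = (1043835 + (34/243 + (1/188)*530)) + (-416363614 - 1*(-1127704)) = (1043835 + (34/243 + 265/94)) + (-416363614 + 1127704) = (1043835 + 67591/22842) - 415235910 = 23843346661/22842 - 415235910 = -9460975309559/22842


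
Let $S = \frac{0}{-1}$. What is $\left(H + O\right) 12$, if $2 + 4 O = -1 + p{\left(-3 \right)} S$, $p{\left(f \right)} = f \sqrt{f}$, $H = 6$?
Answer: $63$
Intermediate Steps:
$S = 0$ ($S = 0 \left(-1\right) = 0$)
$p{\left(f \right)} = f^{\frac{3}{2}}$
$O = - \frac{3}{4}$ ($O = - \frac{1}{2} + \frac{-1 + \left(-3\right)^{\frac{3}{2}} \cdot 0}{4} = - \frac{1}{2} + \frac{-1 + - 3 i \sqrt{3} \cdot 0}{4} = - \frac{1}{2} + \frac{-1 + 0}{4} = - \frac{1}{2} + \frac{1}{4} \left(-1\right) = - \frac{1}{2} - \frac{1}{4} = - \frac{3}{4} \approx -0.75$)
$\left(H + O\right) 12 = \left(6 - \frac{3}{4}\right) 12 = \frac{21}{4} \cdot 12 = 63$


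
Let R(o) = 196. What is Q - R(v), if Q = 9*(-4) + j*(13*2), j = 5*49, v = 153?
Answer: 6138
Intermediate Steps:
j = 245
Q = 6334 (Q = 9*(-4) + 245*(13*2) = -36 + 245*26 = -36 + 6370 = 6334)
Q - R(v) = 6334 - 1*196 = 6334 - 196 = 6138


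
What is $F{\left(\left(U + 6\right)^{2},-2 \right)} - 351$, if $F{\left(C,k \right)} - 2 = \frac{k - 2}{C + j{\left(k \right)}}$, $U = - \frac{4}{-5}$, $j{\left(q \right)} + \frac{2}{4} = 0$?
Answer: $- \frac{798363}{2287} \approx -349.09$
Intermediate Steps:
$j{\left(q \right)} = - \frac{1}{2}$ ($j{\left(q \right)} = - \frac{1}{2} + 0 = - \frac{1}{2}$)
$U = \frac{4}{5}$ ($U = \left(-4\right) \left(- \frac{1}{5}\right) = \frac{4}{5} \approx 0.8$)
$F{\left(C,k \right)} = 2 + \frac{-2 + k}{- \frac{1}{2} + C}$ ($F{\left(C,k \right)} = 2 + \frac{k - 2}{C - \frac{1}{2}} = 2 + \frac{-2 + k}{- \frac{1}{2} + C}$)
$F{\left(\left(U + 6\right)^{2},-2 \right)} - 351 = \frac{2 \left(-3 - 2 + 2 \left(\frac{4}{5} + 6\right)^{2}\right)}{-1 + 2 \left(\frac{4}{5} + 6\right)^{2}} - 351 = \frac{2 \left(-3 - 2 + 2 \left(\frac{34}{5}\right)^{2}\right)}{-1 + 2 \left(\frac{34}{5}\right)^{2}} - 351 = \frac{2 \left(-3 - 2 + 2 \cdot \frac{1156}{25}\right)}{-1 + 2 \cdot \frac{1156}{25}} - 351 = \frac{2 \left(-3 - 2 + \frac{2312}{25}\right)}{-1 + \frac{2312}{25}} - 351 = 2 \frac{1}{\frac{2287}{25}} \cdot \frac{2187}{25} - 351 = 2 \cdot \frac{25}{2287} \cdot \frac{2187}{25} - 351 = \frac{4374}{2287} - 351 = - \frac{798363}{2287}$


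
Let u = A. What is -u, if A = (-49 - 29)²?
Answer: -6084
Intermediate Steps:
A = 6084 (A = (-78)² = 6084)
u = 6084
-u = -1*6084 = -6084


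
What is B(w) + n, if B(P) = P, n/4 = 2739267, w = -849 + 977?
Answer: 10957196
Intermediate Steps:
w = 128
n = 10957068 (n = 4*2739267 = 10957068)
B(w) + n = 128 + 10957068 = 10957196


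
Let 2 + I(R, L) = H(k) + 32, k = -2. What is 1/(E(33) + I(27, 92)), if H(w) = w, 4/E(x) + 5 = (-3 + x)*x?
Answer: 985/27584 ≈ 0.035709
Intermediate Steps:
E(x) = 4/(-5 + x*(-3 + x)) (E(x) = 4/(-5 + (-3 + x)*x) = 4/(-5 + x*(-3 + x)))
I(R, L) = 28 (I(R, L) = -2 + (-2 + 32) = -2 + 30 = 28)
1/(E(33) + I(27, 92)) = 1/(4/(-5 + 33**2 - 3*33) + 28) = 1/(4/(-5 + 1089 - 99) + 28) = 1/(4/985 + 28) = 1/(27584/985) = 985/27584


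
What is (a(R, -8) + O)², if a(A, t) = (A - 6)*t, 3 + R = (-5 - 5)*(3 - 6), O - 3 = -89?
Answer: 64516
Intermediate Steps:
O = -86 (O = 3 - 89 = -86)
R = 27 (R = -3 + (-5 - 5)*(3 - 6) = -3 - 10*(-3) = -3 + 30 = 27)
a(A, t) = t*(-6 + A) (a(A, t) = (-6 + A)*t = t*(-6 + A))
(a(R, -8) + O)² = (-8*(-6 + 27) - 86)² = (-8*21 - 86)² = (-168 - 86)² = (-254)² = 64516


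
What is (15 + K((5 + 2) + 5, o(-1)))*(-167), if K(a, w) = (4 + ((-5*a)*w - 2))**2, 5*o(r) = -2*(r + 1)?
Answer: -3173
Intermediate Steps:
o(r) = -2/5 - 2*r/5 (o(r) = (-2*(r + 1))/5 = (-2*(1 + r))/5 = (-2 - 2*r)/5 = -2/5 - 2*r/5)
K(a, w) = (2 - 5*a*w)**2 (K(a, w) = (4 + (-5*a*w - 2))**2 = (4 + (-2 - 5*a*w))**2 = (2 - 5*a*w)**2)
(15 + K((5 + 2) + 5, o(-1)))*(-167) = (15 + (-2 + 5*((5 + 2) + 5)*(-2/5 - 2/5*(-1)))**2)*(-167) = (15 + (-2 + 5*(7 + 5)*(-2/5 + 2/5))**2)*(-167) = (15 + (-2 + 5*12*0)**2)*(-167) = (15 + (-2 + 0)**2)*(-167) = (15 + (-2)**2)*(-167) = (15 + 4)*(-167) = 19*(-167) = -3173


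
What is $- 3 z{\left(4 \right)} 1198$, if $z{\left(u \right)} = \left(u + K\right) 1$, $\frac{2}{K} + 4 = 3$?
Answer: $-7188$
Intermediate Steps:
$K = -2$ ($K = \frac{2}{-4 + 3} = \frac{2}{-1} = 2 \left(-1\right) = -2$)
$z{\left(u \right)} = -2 + u$ ($z{\left(u \right)} = \left(u - 2\right) 1 = \left(-2 + u\right) 1 = -2 + u$)
$- 3 z{\left(4 \right)} 1198 = - 3 \left(-2 + 4\right) 1198 = \left(-3\right) 2 \cdot 1198 = \left(-6\right) 1198 = -7188$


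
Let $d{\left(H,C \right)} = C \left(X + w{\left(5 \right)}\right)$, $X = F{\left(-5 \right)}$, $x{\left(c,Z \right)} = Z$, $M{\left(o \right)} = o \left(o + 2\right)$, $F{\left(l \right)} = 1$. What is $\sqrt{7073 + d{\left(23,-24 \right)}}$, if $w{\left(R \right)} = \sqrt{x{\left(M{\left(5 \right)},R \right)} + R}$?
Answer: $\sqrt{7049 - 24 \sqrt{10}} \approx 83.505$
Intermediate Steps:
$M{\left(o \right)} = o \left(2 + o\right)$
$X = 1$
$w{\left(R \right)} = \sqrt{2} \sqrt{R}$ ($w{\left(R \right)} = \sqrt{R + R} = \sqrt{2 R} = \sqrt{2} \sqrt{R}$)
$d{\left(H,C \right)} = C \left(1 + \sqrt{10}\right)$ ($d{\left(H,C \right)} = C \left(1 + \sqrt{2} \sqrt{5}\right) = C \left(1 + \sqrt{10}\right)$)
$\sqrt{7073 + d{\left(23,-24 \right)}} = \sqrt{7073 - 24 \left(1 + \sqrt{10}\right)} = \sqrt{7073 - \left(24 + 24 \sqrt{10}\right)} = \sqrt{7049 - 24 \sqrt{10}}$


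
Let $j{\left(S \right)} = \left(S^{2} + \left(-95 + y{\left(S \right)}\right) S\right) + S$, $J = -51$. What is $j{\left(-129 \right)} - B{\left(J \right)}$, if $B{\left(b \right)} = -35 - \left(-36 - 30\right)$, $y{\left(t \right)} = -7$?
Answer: $29639$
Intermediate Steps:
$j{\left(S \right)} = S^{2} - 101 S$ ($j{\left(S \right)} = \left(S^{2} + \left(-95 - 7\right) S\right) + S = \left(S^{2} - 102 S\right) + S = S^{2} - 101 S$)
$B{\left(b \right)} = 31$ ($B{\left(b \right)} = -35 - \left(-36 - 30\right) = -35 - -66 = -35 + 66 = 31$)
$j{\left(-129 \right)} - B{\left(J \right)} = - 129 \left(-101 - 129\right) - 31 = \left(-129\right) \left(-230\right) - 31 = 29670 - 31 = 29639$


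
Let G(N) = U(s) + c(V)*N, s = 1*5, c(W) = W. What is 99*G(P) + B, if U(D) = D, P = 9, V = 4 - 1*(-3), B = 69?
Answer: 6801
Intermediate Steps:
V = 7 (V = 4 + 3 = 7)
s = 5
G(N) = 5 + 7*N
99*G(P) + B = 99*(5 + 7*9) + 69 = 99*(5 + 63) + 69 = 99*68 + 69 = 6732 + 69 = 6801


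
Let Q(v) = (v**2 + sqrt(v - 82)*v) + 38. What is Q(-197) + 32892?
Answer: 71739 - 591*I*sqrt(31) ≈ 71739.0 - 3290.5*I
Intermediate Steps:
Q(v) = 38 + v**2 + v*sqrt(-82 + v) (Q(v) = (v**2 + sqrt(-82 + v)*v) + 38 = (v**2 + v*sqrt(-82 + v)) + 38 = 38 + v**2 + v*sqrt(-82 + v))
Q(-197) + 32892 = (38 + (-197)**2 - 197*sqrt(-82 - 197)) + 32892 = (38 + 38809 - 591*I*sqrt(31)) + 32892 = (38847 - 591*I*sqrt(31)) + 32892 = 71739 - 591*I*sqrt(31)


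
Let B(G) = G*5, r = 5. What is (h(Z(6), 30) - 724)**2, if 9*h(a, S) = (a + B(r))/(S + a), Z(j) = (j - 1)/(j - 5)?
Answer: 231100804/441 ≈ 5.2404e+5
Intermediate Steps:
B(G) = 5*G
Z(j) = (-1 + j)/(-5 + j)
h(a, S) = (25 + a)/(9*(S + a)) (h(a, S) = ((a + 5*5)/(S + a))/9 = ((a + 25)/(S + a))/9 = ((25 + a)/(S + a))/9 = (25 + a)/(9*(S + a)))
(h(Z(6), 30) - 724)**2 = ((25 + (-1 + 6)/(-5 + 6))/(9*(30 + (-1 + 6)/(-5 + 6))) - 724)**2 = ((25 + 5/1)/(9*(30 + 5/1)) - 724)**2 = ((25 + 1*5)/(9*(30 + 1*5)) - 724)**2 = ((25 + 5)/(9*(30 + 5)) - 724)**2 = ((1/9)*30/35 - 724)**2 = ((1/9)*(1/35)*30 - 724)**2 = (2/21 - 724)**2 = (-15202/21)**2 = 231100804/441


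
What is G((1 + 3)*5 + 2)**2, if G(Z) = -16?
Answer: 256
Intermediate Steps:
G((1 + 3)*5 + 2)**2 = (-16)**2 = 256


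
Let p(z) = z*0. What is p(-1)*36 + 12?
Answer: 12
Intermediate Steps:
p(z) = 0
p(-1)*36 + 12 = 0*36 + 12 = 0 + 12 = 12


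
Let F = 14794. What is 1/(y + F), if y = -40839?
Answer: -1/26045 ≈ -3.8395e-5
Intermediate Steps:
1/(y + F) = 1/(-40839 + 14794) = 1/(-26045) = -1/26045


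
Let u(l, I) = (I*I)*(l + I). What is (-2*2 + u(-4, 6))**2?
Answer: 4624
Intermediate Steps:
u(l, I) = I**2*(I + l)
(-2*2 + u(-4, 6))**2 = (-2*2 + 6**2*(6 - 4))**2 = (-4 + 36*2)**2 = (-4 + 72)**2 = 68**2 = 4624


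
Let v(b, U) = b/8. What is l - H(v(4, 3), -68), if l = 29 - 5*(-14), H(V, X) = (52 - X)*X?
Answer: 8259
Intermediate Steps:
v(b, U) = b/8 (v(b, U) = b*(⅛) = b/8)
H(V, X) = X*(52 - X)
l = 99 (l = 29 + 70 = 99)
l - H(v(4, 3), -68) = 99 - (-68)*(52 - 1*(-68)) = 99 - (-68)*(52 + 68) = 99 - (-68)*120 = 99 - 1*(-8160) = 99 + 8160 = 8259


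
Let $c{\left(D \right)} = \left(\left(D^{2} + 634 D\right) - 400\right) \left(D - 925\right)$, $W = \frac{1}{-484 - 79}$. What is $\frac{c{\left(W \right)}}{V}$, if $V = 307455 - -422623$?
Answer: $\frac{33106912741908}{65142504343333} \approx 0.50822$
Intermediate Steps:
$V = 730078$ ($V = 307455 + 422623 = 730078$)
$W = - \frac{1}{563}$ ($W = \frac{1}{-563} = - \frac{1}{563} \approx -0.0017762$)
$c{\left(D \right)} = \left(-925 + D\right) \left(-400 + D^{2} + 634 D\right)$ ($c{\left(D \right)} = \left(-400 + D^{2} + 634 D\right) \left(-925 + D\right) = \left(-925 + D\right) \left(-400 + D^{2} + 634 D\right)$)
$\frac{c{\left(W \right)}}{V} = \frac{370000 + \left(- \frac{1}{563}\right)^{3} - - \frac{586850}{563} - 291 \left(- \frac{1}{563}\right)^{2}}{730078} = \left(370000 - \frac{1}{178453547} + \frac{586850}{563} - \frac{291}{316969}\right) \frac{1}{730078} = \frac{66213825483816}{178453547} \cdot \frac{1}{730078} = \frac{33106912741908}{65142504343333}$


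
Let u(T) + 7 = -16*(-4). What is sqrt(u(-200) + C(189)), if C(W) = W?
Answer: sqrt(246) ≈ 15.684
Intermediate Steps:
u(T) = 57 (u(T) = -7 - 16*(-4) = -7 + 64 = 57)
sqrt(u(-200) + C(189)) = sqrt(57 + 189) = sqrt(246)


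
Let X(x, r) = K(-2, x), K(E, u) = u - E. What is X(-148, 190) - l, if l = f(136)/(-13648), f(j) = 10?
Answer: -996299/6824 ≈ -146.00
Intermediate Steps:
X(x, r) = 2 + x (X(x, r) = x - 1*(-2) = x + 2 = 2 + x)
l = -5/6824 (l = 10/(-13648) = 10*(-1/13648) = -5/6824 ≈ -0.00073271)
X(-148, 190) - l = (2 - 148) - 1*(-5/6824) = -146 + 5/6824 = -996299/6824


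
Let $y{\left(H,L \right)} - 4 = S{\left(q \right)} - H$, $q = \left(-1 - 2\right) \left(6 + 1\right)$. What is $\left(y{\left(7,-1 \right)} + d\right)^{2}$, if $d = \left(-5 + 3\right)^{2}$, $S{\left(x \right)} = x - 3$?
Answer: $529$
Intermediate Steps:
$q = -21$ ($q = \left(-3\right) 7 = -21$)
$S{\left(x \right)} = -3 + x$
$y{\left(H,L \right)} = -20 - H$ ($y{\left(H,L \right)} = 4 - \left(24 + H\right) = -20 - H$)
$d = 4$ ($d = \left(-2\right)^{2} = 4$)
$\left(y{\left(7,-1 \right)} + d\right)^{2} = \left(\left(-20 - 7\right) + 4\right)^{2} = \left(-27 + 4\right)^{2} = \left(-23\right)^{2} = 529$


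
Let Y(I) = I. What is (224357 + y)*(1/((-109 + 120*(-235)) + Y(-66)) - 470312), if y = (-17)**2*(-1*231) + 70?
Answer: -2104095699961668/28375 ≈ -7.4153e+10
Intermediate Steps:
y = -66689 (y = 289*(-231) + 70 = -66759 + 70 = -66689)
(224357 + y)*(1/((-109 + 120*(-235)) + Y(-66)) - 470312) = (224357 - 66689)*(1/((-109 + 120*(-235)) - 66) - 470312) = 157668*(1/((-109 - 28200) - 66) - 470312) = 157668*(1/(-28309 - 66) - 470312) = 157668*(1/(-28375) - 470312) = 157668*(-1/28375 - 470312) = 157668*(-13345103001/28375) = -2104095699961668/28375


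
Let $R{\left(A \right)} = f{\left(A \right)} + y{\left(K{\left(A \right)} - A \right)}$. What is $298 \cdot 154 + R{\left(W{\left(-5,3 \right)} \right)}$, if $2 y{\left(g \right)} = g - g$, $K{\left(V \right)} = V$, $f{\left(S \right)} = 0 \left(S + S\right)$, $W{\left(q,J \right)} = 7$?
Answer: $45892$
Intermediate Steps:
$f{\left(S \right)} = 0$ ($f{\left(S \right)} = 0 \cdot 2 S = 0$)
$y{\left(g \right)} = 0$ ($y{\left(g \right)} = \frac{g - g}{2} = \frac{1}{2} \cdot 0 = 0$)
$R{\left(A \right)} = 0$ ($R{\left(A \right)} = 0 + 0 = 0$)
$298 \cdot 154 + R{\left(W{\left(-5,3 \right)} \right)} = 298 \cdot 154 + 0 = 45892 + 0 = 45892$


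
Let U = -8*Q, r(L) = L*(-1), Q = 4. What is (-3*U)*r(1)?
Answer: -96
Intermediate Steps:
r(L) = -L
U = -32 (U = -8*4 = -32)
(-3*U)*r(1) = (-3*(-32))*(-1*1) = 96*(-1) = -96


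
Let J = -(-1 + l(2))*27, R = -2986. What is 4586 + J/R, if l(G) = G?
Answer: 13693823/2986 ≈ 4586.0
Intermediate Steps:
J = -27 (J = -(-1 + 2)*27 = -1*1*27 = -1*27 = -27)
4586 + J/R = 4586 - 27/(-2986) = 4586 - 27*(-1/2986) = 4586 + 27/2986 = 13693823/2986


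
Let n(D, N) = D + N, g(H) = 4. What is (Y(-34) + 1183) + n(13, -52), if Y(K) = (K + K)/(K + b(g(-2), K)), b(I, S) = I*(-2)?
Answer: 24058/21 ≈ 1145.6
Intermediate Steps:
b(I, S) = -2*I
Y(K) = 2*K/(-8 + K) (Y(K) = (K + K)/(K - 2*4) = (2*K)/(K - 8) = (2*K)/(-8 + K) = 2*K/(-8 + K))
(Y(-34) + 1183) + n(13, -52) = (2*(-34)/(-8 - 34) + 1183) + (13 - 52) = (2*(-34)/(-42) + 1183) - 39 = (2*(-34)*(-1/42) + 1183) - 39 = (34/21 + 1183) - 39 = 24877/21 - 39 = 24058/21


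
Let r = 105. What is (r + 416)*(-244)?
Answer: -127124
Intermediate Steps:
(r + 416)*(-244) = (105 + 416)*(-244) = 521*(-244) = -127124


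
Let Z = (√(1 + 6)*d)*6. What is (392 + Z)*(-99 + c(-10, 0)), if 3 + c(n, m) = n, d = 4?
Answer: -43904 - 2688*√7 ≈ -51016.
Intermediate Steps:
c(n, m) = -3 + n
Z = 24*√7 (Z = (√(1 + 6)*4)*6 = (√7*4)*6 = (4*√7)*6 = 24*√7 ≈ 63.498)
(392 + Z)*(-99 + c(-10, 0)) = (392 + 24*√7)*(-99 + (-3 - 10)) = (392 + 24*√7)*(-99 - 13) = (392 + 24*√7)*(-112) = -43904 - 2688*√7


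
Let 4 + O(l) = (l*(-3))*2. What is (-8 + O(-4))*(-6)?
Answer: -72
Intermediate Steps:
O(l) = -4 - 6*l (O(l) = -4 + (l*(-3))*2 = -4 - 3*l*2 = -4 - 6*l)
(-8 + O(-4))*(-6) = (-8 + (-4 - 6*(-4)))*(-6) = (-8 + (-4 + 24))*(-6) = (-8 + 20)*(-6) = 12*(-6) = -72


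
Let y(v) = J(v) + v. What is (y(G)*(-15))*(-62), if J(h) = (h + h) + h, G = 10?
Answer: 37200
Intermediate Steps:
J(h) = 3*h (J(h) = 2*h + h = 3*h)
y(v) = 4*v (y(v) = 3*v + v = 4*v)
(y(G)*(-15))*(-62) = ((4*10)*(-15))*(-62) = (40*(-15))*(-62) = -600*(-62) = 37200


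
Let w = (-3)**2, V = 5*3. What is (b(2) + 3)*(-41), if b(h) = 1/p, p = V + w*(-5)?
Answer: -3649/30 ≈ -121.63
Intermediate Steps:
V = 15
w = 9
p = -30 (p = 15 + 9*(-5) = 15 - 45 = -30)
b(h) = -1/30 (b(h) = 1/(-30) = -1/30)
(b(2) + 3)*(-41) = (-1/30 + 3)*(-41) = (89/30)*(-41) = -3649/30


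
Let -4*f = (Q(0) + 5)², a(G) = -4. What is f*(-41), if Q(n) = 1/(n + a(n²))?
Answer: 14801/64 ≈ 231.27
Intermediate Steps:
Q(n) = 1/(-4 + n) (Q(n) = 1/(n - 4) = 1/(-4 + n))
f = -361/64 (f = -(1/(-4 + 0) + 5)²/4 = -(1/(-4) + 5)²/4 = -(-¼ + 5)²/4 = -(19/4)²/4 = -¼*361/16 = -361/64 ≈ -5.6406)
f*(-41) = -361/64*(-41) = 14801/64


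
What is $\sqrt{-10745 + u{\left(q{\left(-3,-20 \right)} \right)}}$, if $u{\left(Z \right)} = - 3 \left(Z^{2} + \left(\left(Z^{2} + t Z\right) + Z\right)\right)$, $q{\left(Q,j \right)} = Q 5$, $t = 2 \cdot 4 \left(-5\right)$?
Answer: $5 i \sqrt{554} \approx 117.69 i$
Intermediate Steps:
$t = -40$ ($t = 8 \left(-5\right) = -40$)
$q{\left(Q,j \right)} = 5 Q$
$u{\left(Z \right)} = - 6 Z^{2} + 117 Z$ ($u{\left(Z \right)} = - 3 \left(Z^{2} + \left(\left(Z^{2} - 40 Z\right) + Z\right)\right) = - 3 \left(Z^{2} + \left(Z^{2} - 39 Z\right)\right) = - 3 \left(- 39 Z + 2 Z^{2}\right) = - 6 Z^{2} + 117 Z$)
$\sqrt{-10745 + u{\left(q{\left(-3,-20 \right)} \right)}} = \sqrt{-10745 + 3 \cdot 5 \left(-3\right) \left(39 - 2 \cdot 5 \left(-3\right)\right)} = \sqrt{-10745 + 3 \left(-15\right) \left(39 - -30\right)} = \sqrt{-10745 + 3 \left(-15\right) \left(39 + 30\right)} = \sqrt{-10745 + 3 \left(-15\right) 69} = \sqrt{-10745 - 3105} = \sqrt{-13850} = 5 i \sqrt{554}$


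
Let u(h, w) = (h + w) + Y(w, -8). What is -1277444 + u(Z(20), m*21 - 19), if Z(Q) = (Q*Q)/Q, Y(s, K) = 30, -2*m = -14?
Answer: -1277266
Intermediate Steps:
m = 7 (m = -1/2*(-14) = 7)
Z(Q) = Q (Z(Q) = Q**2/Q = Q)
u(h, w) = 30 + h + w (u(h, w) = (h + w) + 30 = 30 + h + w)
-1277444 + u(Z(20), m*21 - 19) = -1277444 + (30 + 20 + (7*21 - 19)) = -1277444 + (30 + 20 + (147 - 19)) = -1277444 + (30 + 20 + 128) = -1277444 + 178 = -1277266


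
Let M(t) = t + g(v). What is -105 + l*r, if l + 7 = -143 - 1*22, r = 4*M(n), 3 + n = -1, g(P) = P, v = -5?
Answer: 6087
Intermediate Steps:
n = -4 (n = -3 - 1 = -4)
M(t) = -5 + t (M(t) = t - 5 = -5 + t)
r = -36 (r = 4*(-5 - 4) = 4*(-9) = -36)
l = -172 (l = -7 + (-143 - 1*22) = -7 + (-143 - 22) = -7 - 165 = -172)
-105 + l*r = -105 - 172*(-36) = -105 + 6192 = 6087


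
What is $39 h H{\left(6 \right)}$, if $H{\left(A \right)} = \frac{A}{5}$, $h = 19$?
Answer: $\frac{4446}{5} \approx 889.2$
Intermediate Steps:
$H{\left(A \right)} = \frac{A}{5}$ ($H{\left(A \right)} = A \frac{1}{5} = \frac{A}{5}$)
$39 h H{\left(6 \right)} = 39 \cdot 19 \cdot \frac{1}{5} \cdot 6 = 741 \cdot \frac{6}{5} = \frac{4446}{5}$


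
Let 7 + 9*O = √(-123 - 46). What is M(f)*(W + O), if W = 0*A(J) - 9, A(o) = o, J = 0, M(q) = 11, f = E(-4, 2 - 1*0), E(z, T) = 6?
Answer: -968/9 + 143*I/9 ≈ -107.56 + 15.889*I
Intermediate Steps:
f = 6
O = -7/9 + 13*I/9 (O = -7/9 + √(-123 - 46)/9 = -7/9 + √(-169)/9 = -7/9 + (13*I)/9 = -7/9 + 13*I/9 ≈ -0.77778 + 1.4444*I)
W = -9 (W = 0*0 - 9 = 0 - 9 = -9)
M(f)*(W + O) = 11*(-9 + (-7/9 + 13*I/9)) = 11*(-88/9 + 13*I/9) = -968/9 + 143*I/9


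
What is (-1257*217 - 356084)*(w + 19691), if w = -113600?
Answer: 59054956377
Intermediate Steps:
(-1257*217 - 356084)*(w + 19691) = (-1257*217 - 356084)*(-113600 + 19691) = (-272769 - 356084)*(-93909) = -628853*(-93909) = 59054956377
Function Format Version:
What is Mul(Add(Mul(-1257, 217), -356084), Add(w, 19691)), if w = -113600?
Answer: 59054956377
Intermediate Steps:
Mul(Add(Mul(-1257, 217), -356084), Add(w, 19691)) = Mul(Add(Mul(-1257, 217), -356084), Add(-113600, 19691)) = Mul(Add(-272769, -356084), -93909) = Mul(-628853, -93909) = 59054956377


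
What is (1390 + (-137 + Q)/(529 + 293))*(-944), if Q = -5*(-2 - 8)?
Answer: -179752232/137 ≈ -1.3121e+6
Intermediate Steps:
Q = 50 (Q = -5*(-10) = 50)
(1390 + (-137 + Q)/(529 + 293))*(-944) = (1390 + (-137 + 50)/(529 + 293))*(-944) = (1390 - 87/822)*(-944) = (1390 - 87*1/822)*(-944) = (1390 - 29/274)*(-944) = (380831/274)*(-944) = -179752232/137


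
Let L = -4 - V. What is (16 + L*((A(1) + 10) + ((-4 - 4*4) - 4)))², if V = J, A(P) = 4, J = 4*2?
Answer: 18496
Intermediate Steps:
J = 8
V = 8
L = -12 (L = -4 - 1*8 = -4 - 8 = -12)
(16 + L*((A(1) + 10) + ((-4 - 4*4) - 4)))² = (16 - 12*((4 + 10) + ((-4 - 4*4) - 4)))² = (16 - 12*(14 + ((-4 - 16) - 4)))² = (16 - 12*(14 + (-20 - 4)))² = (16 - 12*(14 - 24))² = (16 - 12*(-10))² = (16 + 120)² = 136² = 18496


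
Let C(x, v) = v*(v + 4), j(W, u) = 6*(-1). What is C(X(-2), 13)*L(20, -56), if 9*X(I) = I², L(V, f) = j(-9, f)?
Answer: -1326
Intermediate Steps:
j(W, u) = -6
L(V, f) = -6
X(I) = I²/9
C(x, v) = v*(4 + v)
C(X(-2), 13)*L(20, -56) = (13*(4 + 13))*(-6) = (13*17)*(-6) = 221*(-6) = -1326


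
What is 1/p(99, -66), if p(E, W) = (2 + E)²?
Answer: 1/10201 ≈ 9.8030e-5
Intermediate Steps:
1/p(99, -66) = 1/((2 + 99)²) = 1/(101²) = 1/10201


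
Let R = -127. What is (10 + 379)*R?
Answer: -49403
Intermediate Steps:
(10 + 379)*R = (10 + 379)*(-127) = 389*(-127) = -49403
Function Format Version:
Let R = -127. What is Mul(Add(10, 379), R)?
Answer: -49403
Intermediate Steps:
Mul(Add(10, 379), R) = Mul(Add(10, 379), -127) = Mul(389, -127) = -49403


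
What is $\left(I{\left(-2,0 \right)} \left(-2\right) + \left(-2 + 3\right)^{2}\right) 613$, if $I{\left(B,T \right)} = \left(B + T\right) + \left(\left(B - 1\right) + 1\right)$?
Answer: $5517$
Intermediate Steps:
$I{\left(B,T \right)} = T + 2 B$ ($I{\left(B,T \right)} = \left(B + T\right) + \left(\left(-1 + B\right) + 1\right) = \left(B + T\right) + B = T + 2 B$)
$\left(I{\left(-2,0 \right)} \left(-2\right) + \left(-2 + 3\right)^{2}\right) 613 = \left(\left(0 + 2 \left(-2\right)\right) \left(-2\right) + \left(-2 + 3\right)^{2}\right) 613 = \left(\left(0 - 4\right) \left(-2\right) + 1^{2}\right) 613 = \left(\left(-4\right) \left(-2\right) + 1\right) 613 = \left(8 + 1\right) 613 = 9 \cdot 613 = 5517$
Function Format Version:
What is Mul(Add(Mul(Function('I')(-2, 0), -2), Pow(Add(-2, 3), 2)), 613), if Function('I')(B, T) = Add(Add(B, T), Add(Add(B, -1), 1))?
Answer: 5517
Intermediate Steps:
Function('I')(B, T) = Add(T, Mul(2, B)) (Function('I')(B, T) = Add(Add(B, T), Add(Add(-1, B), 1)) = Add(Add(B, T), B) = Add(T, Mul(2, B)))
Mul(Add(Mul(Function('I')(-2, 0), -2), Pow(Add(-2, 3), 2)), 613) = Mul(Add(Mul(Add(0, Mul(2, -2)), -2), Pow(Add(-2, 3), 2)), 613) = Mul(Add(Mul(Add(0, -4), -2), Pow(1, 2)), 613) = Mul(Add(Mul(-4, -2), 1), 613) = Mul(Add(8, 1), 613) = Mul(9, 613) = 5517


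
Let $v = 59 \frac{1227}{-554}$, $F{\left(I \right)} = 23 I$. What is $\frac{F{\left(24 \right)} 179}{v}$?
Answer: $- \frac{18246544}{24131} \approx -756.15$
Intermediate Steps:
$v = - \frac{72393}{554}$ ($v = 59 \cdot 1227 \left(- \frac{1}{554}\right) = 59 \left(- \frac{1227}{554}\right) = - \frac{72393}{554} \approx -130.67$)
$\frac{F{\left(24 \right)} 179}{v} = \frac{23 \cdot 24 \cdot 179}{- \frac{72393}{554}} = 552 \cdot 179 \left(- \frac{554}{72393}\right) = 98808 \left(- \frac{554}{72393}\right) = - \frac{18246544}{24131}$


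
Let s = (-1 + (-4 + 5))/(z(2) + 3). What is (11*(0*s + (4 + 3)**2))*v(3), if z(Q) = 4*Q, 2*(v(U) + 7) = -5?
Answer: -10241/2 ≈ -5120.5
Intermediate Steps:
v(U) = -19/2 (v(U) = -7 + (1/2)*(-5) = -7 - 5/2 = -19/2)
s = 0 (s = (-1 + (-4 + 5))/(4*2 + 3) = (-1 + 1)/(8 + 3) = 0/11 = 0*(1/11) = 0)
(11*(0*s + (4 + 3)**2))*v(3) = (11*(0*0 + (4 + 3)**2))*(-19/2) = (11*(0 + 7**2))*(-19/2) = (11*(0 + 49))*(-19/2) = (11*49)*(-19/2) = 539*(-19/2) = -10241/2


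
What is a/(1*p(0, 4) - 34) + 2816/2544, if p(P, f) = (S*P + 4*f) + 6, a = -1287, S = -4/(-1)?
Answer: 68915/636 ≈ 108.36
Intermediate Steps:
S = 4 (S = -4*(-1) = 4)
p(P, f) = 6 + 4*P + 4*f (p(P, f) = (4*P + 4*f) + 6 = 6 + 4*P + 4*f)
a/(1*p(0, 4) - 34) + 2816/2544 = -1287/(1*(6 + 4*0 + 4*4) - 34) + 2816/2544 = -1287/(1*(6 + 0 + 16) - 34) + 2816*(1/2544) = -1287/(1*22 - 34) + 176/159 = -1287/(22 - 34) + 176/159 = -1287/(-12) + 176/159 = -1287*(-1/12) + 176/159 = 429/4 + 176/159 = 68915/636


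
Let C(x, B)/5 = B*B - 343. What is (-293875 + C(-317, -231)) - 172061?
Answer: -200846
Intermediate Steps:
C(x, B) = -1715 + 5*B**2 (C(x, B) = 5*(B*B - 343) = 5*(B**2 - 343) = 5*(-343 + B**2) = -1715 + 5*B**2)
(-293875 + C(-317, -231)) - 172061 = (-293875 + (-1715 + 5*(-231)**2)) - 172061 = (-293875 + (-1715 + 5*53361)) - 172061 = (-293875 + (-1715 + 266805)) - 172061 = (-293875 + 265090) - 172061 = -28785 - 172061 = -200846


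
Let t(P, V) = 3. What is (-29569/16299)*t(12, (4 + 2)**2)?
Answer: -29569/5433 ≈ -5.4425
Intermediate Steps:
(-29569/16299)*t(12, (4 + 2)**2) = -29569/16299*3 = -29569/5433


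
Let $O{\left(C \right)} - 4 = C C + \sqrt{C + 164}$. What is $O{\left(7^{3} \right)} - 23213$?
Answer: $94440 + 13 \sqrt{3} \approx 94463.0$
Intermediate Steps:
$O{\left(C \right)} = 4 + C^{2} + \sqrt{164 + C}$ ($O{\left(C \right)} = 4 + \left(C C + \sqrt{C + 164}\right) = 4 + \left(C^{2} + \sqrt{164 + C}\right) = 4 + C^{2} + \sqrt{164 + C}$)
$O{\left(7^{3} \right)} - 23213 = \left(4 + \left(7^{3}\right)^{2} + \sqrt{164 + 7^{3}}\right) - 23213 = \left(4 + 343^{2} + \sqrt{164 + 343}\right) - 23213 = \left(4 + 117649 + \sqrt{507}\right) - 23213 = \left(4 + 117649 + 13 \sqrt{3}\right) - 23213 = \left(117653 + 13 \sqrt{3}\right) - 23213 = 94440 + 13 \sqrt{3}$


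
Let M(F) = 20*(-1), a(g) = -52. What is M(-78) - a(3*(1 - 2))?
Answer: 32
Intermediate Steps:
M(F) = -20
M(-78) - a(3*(1 - 2)) = -20 - 1*(-52) = -20 + 52 = 32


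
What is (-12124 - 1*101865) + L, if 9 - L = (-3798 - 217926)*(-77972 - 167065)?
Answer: -54330697768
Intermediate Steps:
L = -54330583779 (L = 9 - (-3798 - 217926)*(-77972 - 167065) = 9 - (-221724)*(-245037) = 9 - 1*54330583788 = 9 - 54330583788 = -54330583779)
(-12124 - 1*101865) + L = (-12124 - 1*101865) - 54330583779 = (-12124 - 101865) - 54330583779 = -113989 - 54330583779 = -54330697768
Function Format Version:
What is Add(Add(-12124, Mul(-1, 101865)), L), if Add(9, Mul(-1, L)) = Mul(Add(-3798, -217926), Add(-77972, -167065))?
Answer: -54330697768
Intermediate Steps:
L = -54330583779 (L = Add(9, Mul(-1, Mul(Add(-3798, -217926), Add(-77972, -167065)))) = Add(9, Mul(-1, Mul(-221724, -245037))) = Add(9, Mul(-1, 54330583788)) = Add(9, -54330583788) = -54330583779)
Add(Add(-12124, Mul(-1, 101865)), L) = Add(Add(-12124, Mul(-1, 101865)), -54330583779) = Add(Add(-12124, -101865), -54330583779) = Add(-113989, -54330583779) = -54330697768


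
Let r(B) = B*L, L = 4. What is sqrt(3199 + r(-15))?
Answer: sqrt(3139) ≈ 56.027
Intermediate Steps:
r(B) = 4*B (r(B) = B*4 = 4*B)
sqrt(3199 + r(-15)) = sqrt(3199 + 4*(-15)) = sqrt(3199 - 60) = sqrt(3139)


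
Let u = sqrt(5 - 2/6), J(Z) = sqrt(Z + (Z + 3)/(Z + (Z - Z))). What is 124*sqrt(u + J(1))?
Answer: 124*sqrt(3*sqrt(42) + 9*sqrt(5))/3 ≈ 260.00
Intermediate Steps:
J(Z) = sqrt(Z + (3 + Z)/Z) (J(Z) = sqrt(Z + (3 + Z)/(Z + 0)) = sqrt(Z + (3 + Z)/Z))
u = sqrt(42)/3 (u = sqrt(5 - 2*1/6) = sqrt(5 - 1/3) = sqrt(14/3) = sqrt(42)/3 ≈ 2.1602)
124*sqrt(u + J(1)) = 124*sqrt(sqrt(42)/3 + sqrt(1 + 1 + 3/1)) = 124*sqrt(sqrt(42)/3 + sqrt(1 + 1 + 3*1)) = 124*sqrt(sqrt(42)/3 + sqrt(1 + 1 + 3)) = 124*sqrt(sqrt(42)/3 + sqrt(5)) = 124*sqrt(sqrt(5) + sqrt(42)/3)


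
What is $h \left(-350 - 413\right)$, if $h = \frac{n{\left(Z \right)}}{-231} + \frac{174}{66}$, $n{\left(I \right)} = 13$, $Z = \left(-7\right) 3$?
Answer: $- \frac{64964}{33} \approx -1968.6$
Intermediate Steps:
$Z = -21$
$h = \frac{596}{231}$ ($h = \frac{13}{-231} + \frac{174}{66} = 13 \left(- \frac{1}{231}\right) + 174 \cdot \frac{1}{66} = - \frac{13}{231} + \frac{29}{11} = \frac{596}{231} \approx 2.5801$)
$h \left(-350 - 413\right) = \frac{596 \left(-350 - 413\right)}{231} = \frac{596}{231} \left(-763\right) = - \frac{64964}{33}$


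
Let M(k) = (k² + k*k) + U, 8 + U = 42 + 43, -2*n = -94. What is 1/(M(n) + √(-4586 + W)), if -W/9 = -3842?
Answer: 4495/20175033 - 2*√7498/20175033 ≈ 0.00021422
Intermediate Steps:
W = 34578 (W = -9*(-3842) = 34578)
n = 47 (n = -½*(-94) = 47)
U = 77 (U = -8 + (42 + 43) = -8 + 85 = 77)
M(k) = 77 + 2*k² (M(k) = (k² + k*k) + 77 = (k² + k²) + 77 = 2*k² + 77 = 77 + 2*k²)
1/(M(n) + √(-4586 + W)) = 1/((77 + 2*47²) + √(-4586 + 34578)) = 1/((77 + 2*2209) + √29992) = 1/((77 + 4418) + 2*√7498) = 1/(4495 + 2*√7498)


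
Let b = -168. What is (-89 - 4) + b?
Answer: -261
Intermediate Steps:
(-89 - 4) + b = (-89 - 4) - 168 = -93 - 168 = -261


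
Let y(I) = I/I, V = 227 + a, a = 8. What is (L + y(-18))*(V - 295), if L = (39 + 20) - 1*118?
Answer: 3480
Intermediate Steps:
V = 235 (V = 227 + 8 = 235)
y(I) = 1
L = -59 (L = 59 - 118 = -59)
(L + y(-18))*(V - 295) = (-59 + 1)*(235 - 295) = -58*(-60) = 3480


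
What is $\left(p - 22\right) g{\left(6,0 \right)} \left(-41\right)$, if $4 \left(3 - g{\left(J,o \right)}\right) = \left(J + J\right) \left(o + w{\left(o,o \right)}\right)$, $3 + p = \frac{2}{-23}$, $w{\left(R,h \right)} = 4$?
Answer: $- \frac{212913}{23} \approx -9257.1$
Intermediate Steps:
$p = - \frac{71}{23}$ ($p = -3 + \frac{2}{-23} = -3 + 2 \left(- \frac{1}{23}\right) = -3 - \frac{2}{23} = - \frac{71}{23} \approx -3.087$)
$g{\left(J,o \right)} = 3 - \frac{J \left(4 + o\right)}{2}$ ($g{\left(J,o \right)} = 3 - \frac{\left(J + J\right) \left(o + 4\right)}{4} = 3 - \frac{2 J \left(4 + o\right)}{4} = 3 - \frac{J \left(4 + o\right)}{2}$)
$\left(p - 22\right) g{\left(6,0 \right)} \left(-41\right) = \left(- \frac{71}{23} - 22\right) \left(3 - 12 - 3 \cdot 0\right) \left(-41\right) = \left(- \frac{71}{23} - 22\right) \left(3 - 12 + 0\right) \left(-41\right) = \left(- \frac{577}{23}\right) \left(-9\right) \left(-41\right) = \frac{5193}{23} \left(-41\right) = - \frac{212913}{23}$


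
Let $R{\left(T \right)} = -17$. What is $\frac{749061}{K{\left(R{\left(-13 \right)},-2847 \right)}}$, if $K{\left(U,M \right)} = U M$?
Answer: $\frac{249687}{16133} \approx 15.477$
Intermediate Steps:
$K{\left(U,M \right)} = M U$
$\frac{749061}{K{\left(R{\left(-13 \right)},-2847 \right)}} = \frac{749061}{\left(-2847\right) \left(-17\right)} = \frac{749061}{48399} = 749061 \cdot \frac{1}{48399} = \frac{249687}{16133}$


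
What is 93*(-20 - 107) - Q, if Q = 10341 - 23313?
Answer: 1161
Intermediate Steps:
Q = -12972
93*(-20 - 107) - Q = 93*(-20 - 107) - 1*(-12972) = 93*(-127) + 12972 = -11811 + 12972 = 1161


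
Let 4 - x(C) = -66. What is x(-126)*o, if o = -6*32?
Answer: -13440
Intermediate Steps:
o = -192
x(C) = 70 (x(C) = 4 - 1*(-66) = 4 + 66 = 70)
x(-126)*o = 70*(-192) = -13440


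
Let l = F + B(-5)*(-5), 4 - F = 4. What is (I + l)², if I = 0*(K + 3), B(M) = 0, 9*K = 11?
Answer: 0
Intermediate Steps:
K = 11/9 (K = (⅑)*11 = 11/9 ≈ 1.2222)
F = 0 (F = 4 - 1*4 = 4 - 4 = 0)
I = 0 (I = 0*(11/9 + 3) = 0*(38/9) = 0)
l = 0 (l = 0 + 0*(-5) = 0 + 0 = 0)
(I + l)² = (0 + 0)² = 0² = 0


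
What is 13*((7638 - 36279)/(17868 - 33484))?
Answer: 372333/15616 ≈ 23.843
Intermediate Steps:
13*((7638 - 36279)/(17868 - 33484)) = 13*(-28641/(-15616)) = 13*(-28641*(-1/15616)) = 13*(28641/15616) = 372333/15616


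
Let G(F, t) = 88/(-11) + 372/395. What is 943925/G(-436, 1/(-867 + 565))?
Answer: -21932375/164 ≈ -1.3373e+5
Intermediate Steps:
G(F, t) = -2788/395 (G(F, t) = 88*(-1/11) + 372*(1/395) = -8 + 372/395 = -2788/395)
943925/G(-436, 1/(-867 + 565)) = 943925/(-2788/395) = 943925*(-395/2788) = -21932375/164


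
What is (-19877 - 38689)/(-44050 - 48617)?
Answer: 19522/30889 ≈ 0.63200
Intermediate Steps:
(-19877 - 38689)/(-44050 - 48617) = -58566/(-92667) = -58566*(-1/92667) = 19522/30889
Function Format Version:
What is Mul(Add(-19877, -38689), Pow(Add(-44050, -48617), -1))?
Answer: Rational(19522, 30889) ≈ 0.63200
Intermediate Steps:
Mul(Add(-19877, -38689), Pow(Add(-44050, -48617), -1)) = Mul(-58566, Pow(-92667, -1)) = Mul(-58566, Rational(-1, 92667)) = Rational(19522, 30889)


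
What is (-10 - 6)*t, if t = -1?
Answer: 16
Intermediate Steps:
(-10 - 6)*t = (-10 - 6)*(-1) = -16*(-1) = 16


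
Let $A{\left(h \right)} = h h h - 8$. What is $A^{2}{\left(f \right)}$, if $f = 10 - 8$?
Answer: $0$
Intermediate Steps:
$f = 2$
$A{\left(h \right)} = -8 + h^{3}$ ($A{\left(h \right)} = h^{2} h - 8 = h^{3} - 8 = -8 + h^{3}$)
$A^{2}{\left(f \right)} = \left(-8 + 2^{3}\right)^{2} = \left(-8 + 8\right)^{2} = 0^{2} = 0$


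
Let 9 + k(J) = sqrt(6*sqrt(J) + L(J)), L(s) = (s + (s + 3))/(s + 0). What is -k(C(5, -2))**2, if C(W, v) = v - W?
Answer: -(63 - sqrt(7)*sqrt(11 + 42*I*sqrt(7)))**2/49 ≈ -29.291 + 32.392*I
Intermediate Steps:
L(s) = (3 + 2*s)/s (L(s) = (s + (3 + s))/s = (3 + 2*s)/s)
k(J) = -9 + sqrt(2 + 3/J + 6*sqrt(J)) (k(J) = -9 + sqrt(6*sqrt(J) + (2 + 3/J)) = -9 + sqrt(2 + 3/J + 6*sqrt(J)))
-k(C(5, -2))**2 = -(-9 + sqrt(2 + 3/(-2 - 1*5) + 6*sqrt(-2 - 1*5)))**2 = -(-9 + sqrt(2 + 3/(-2 - 5) + 6*sqrt(-2 - 5)))**2 = -(-9 + sqrt(2 + 3/(-7) + 6*sqrt(-7)))**2 = -(-9 + sqrt(2 + 3*(-1/7) + 6*(I*sqrt(7))))**2 = -(-9 + sqrt(2 - 3/7 + 6*I*sqrt(7)))**2 = -(-9 + sqrt(11/7 + 6*I*sqrt(7)))**2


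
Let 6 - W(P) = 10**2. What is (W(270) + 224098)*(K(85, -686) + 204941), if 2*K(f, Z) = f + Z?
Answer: 45840290562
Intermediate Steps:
W(P) = -94 (W(P) = 6 - 1*10**2 = 6 - 1*100 = 6 - 100 = -94)
K(f, Z) = Z/2 + f/2 (K(f, Z) = (f + Z)/2 = (Z + f)/2 = Z/2 + f/2)
(W(270) + 224098)*(K(85, -686) + 204941) = (-94 + 224098)*(((1/2)*(-686) + (1/2)*85) + 204941) = 224004*((-343 + 85/2) + 204941) = 224004*(-601/2 + 204941) = 224004*(409281/2) = 45840290562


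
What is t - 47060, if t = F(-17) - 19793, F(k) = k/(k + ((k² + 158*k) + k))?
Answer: -9559978/143 ≈ -66853.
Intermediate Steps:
F(k) = k/(k² + 160*k) (F(k) = k/(k + (k² + 159*k)) = k/(k² + 160*k))
t = -2830398/143 (t = 1/(160 - 17) - 19793 = 1/143 - 19793 = -2830398/143 ≈ -19793.)
t - 47060 = -2830398/143 - 47060 = -9559978/143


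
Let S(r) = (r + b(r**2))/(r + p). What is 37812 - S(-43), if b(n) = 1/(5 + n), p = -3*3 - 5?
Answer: 3995816815/105678 ≈ 37811.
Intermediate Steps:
p = -14 (p = -9 - 5 = -14)
S(r) = (r + 1/(5 + r**2))/(-14 + r) (S(r) = (r + 1/(5 + r**2))/(r - 14) = (r + 1/(5 + r**2))/(-14 + r))
37812 - S(-43) = 37812 - (1 - 43*(5 + (-43)**2))/((-14 - 43)*(5 + (-43)**2)) = 37812 - (1 - 43*(5 + 1849))/((-57)*(5 + 1849)) = 37812 - (-1)*(1 - 43*1854)/(57*1854) = 37812 - (-1)*(1 - 79722)/(57*1854) = 37812 - (-1)*(-79721)/(57*1854) = 37812 - 1*79721/105678 = 37812 - 79721/105678 = 3995816815/105678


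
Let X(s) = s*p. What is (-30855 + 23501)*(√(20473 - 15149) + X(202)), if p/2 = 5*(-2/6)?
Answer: 14855080/3 - 161788*√11 ≈ 4.4151e+6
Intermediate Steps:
p = -10/3 (p = 2*(5*(-2/6)) = 2*(5*(-2*⅙)) = 2*(5*(-⅓)) = 2*(-5/3) = -10/3 ≈ -3.3333)
X(s) = -10*s/3 (X(s) = s*(-10/3) = -10*s/3)
(-30855 + 23501)*(√(20473 - 15149) + X(202)) = (-30855 + 23501)*(√(20473 - 15149) - 10/3*202) = -7354*(√5324 - 2020/3) = -7354*(22*√11 - 2020/3) = -7354*(-2020/3 + 22*√11) = 14855080/3 - 161788*√11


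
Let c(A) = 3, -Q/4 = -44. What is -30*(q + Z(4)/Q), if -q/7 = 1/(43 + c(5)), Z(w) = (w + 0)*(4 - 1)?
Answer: 1275/506 ≈ 2.5198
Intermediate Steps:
Q = 176 (Q = -4*(-44) = 176)
Z(w) = 3*w (Z(w) = w*3 = 3*w)
q = -7/46 (q = -7/(43 + 3) = -7/46 ≈ -0.15217)
-30*(q + Z(4)/Q) = -30*(-7/46 + (3*4)/176) = -30*(-7/46 + 12*(1/176)) = -30*(-7/46 + 3/44) = -30*(-85/1012) = 1275/506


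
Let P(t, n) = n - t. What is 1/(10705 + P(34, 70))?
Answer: 1/10741 ≈ 9.3101e-5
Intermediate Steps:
1/(10705 + P(34, 70)) = 1/(10705 + (70 - 1*34)) = 1/(10705 + (70 - 34)) = 1/(10705 + 36) = 1/10741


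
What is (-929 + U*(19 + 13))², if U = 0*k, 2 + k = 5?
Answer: 863041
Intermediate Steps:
k = 3 (k = -2 + 5 = 3)
U = 0 (U = 0*3 = 0)
(-929 + U*(19 + 13))² = (-929 + 0*(19 + 13))² = (-929 + 0*32)² = (-929 + 0)² = (-929)² = 863041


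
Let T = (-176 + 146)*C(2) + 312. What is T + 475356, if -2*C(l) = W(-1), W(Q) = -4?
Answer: 475608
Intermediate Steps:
C(l) = 2 (C(l) = -½*(-4) = 2)
T = 252 (T = (-176 + 146)*2 + 312 = -30*2 + 312 = -60 + 312 = 252)
T + 475356 = 252 + 475356 = 475608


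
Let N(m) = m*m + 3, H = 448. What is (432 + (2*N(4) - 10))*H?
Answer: 206080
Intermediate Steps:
N(m) = 3 + m² (N(m) = m² + 3 = 3 + m²)
(432 + (2*N(4) - 10))*H = (432 + (2*(3 + 4²) - 10))*448 = (432 + (2*(3 + 16) - 10))*448 = (432 + (2*19 - 10))*448 = (432 + (38 - 10))*448 = (432 + 28)*448 = 460*448 = 206080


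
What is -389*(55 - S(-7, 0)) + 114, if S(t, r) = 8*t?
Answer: -43065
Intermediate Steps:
-389*(55 - S(-7, 0)) + 114 = -389*(55 - 8*(-7)) + 114 = -389*(55 - 1*(-56)) + 114 = -389*(55 + 56) + 114 = -389*111 + 114 = -43179 + 114 = -43065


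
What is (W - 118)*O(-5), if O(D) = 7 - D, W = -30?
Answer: -1776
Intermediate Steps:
(W - 118)*O(-5) = (-30 - 118)*(7 - 1*(-5)) = -148*(7 + 5) = -148*12 = -1776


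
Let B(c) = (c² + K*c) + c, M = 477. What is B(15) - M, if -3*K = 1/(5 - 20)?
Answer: -710/3 ≈ -236.67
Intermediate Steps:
K = 1/45 (K = -1/(3*(5 - 20)) = -⅓/(-15) = -⅓*(-1/15) = 1/45 ≈ 0.022222)
B(c) = c² + 46*c/45 (B(c) = (c² + c/45) + c = c² + 46*c/45)
B(15) - M = (1/45)*15*(46 + 45*15) - 1*477 = (1/45)*15*(46 + 675) - 477 = (1/45)*15*721 - 477 = 721/3 - 477 = -710/3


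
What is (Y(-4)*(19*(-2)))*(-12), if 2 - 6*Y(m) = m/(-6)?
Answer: 304/3 ≈ 101.33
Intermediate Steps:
Y(m) = 1/3 + m/36 (Y(m) = 1/3 - m/(6*(-6)) = 1/3 - m*(-1)/(6*6) = 1/3 - (-1)*m/36 = 1/3 + m/36)
(Y(-4)*(19*(-2)))*(-12) = ((1/3 + (1/36)*(-4))*(19*(-2)))*(-12) = ((1/3 - 1/9)*(-38))*(-12) = ((2/9)*(-38))*(-12) = -76/9*(-12) = 304/3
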